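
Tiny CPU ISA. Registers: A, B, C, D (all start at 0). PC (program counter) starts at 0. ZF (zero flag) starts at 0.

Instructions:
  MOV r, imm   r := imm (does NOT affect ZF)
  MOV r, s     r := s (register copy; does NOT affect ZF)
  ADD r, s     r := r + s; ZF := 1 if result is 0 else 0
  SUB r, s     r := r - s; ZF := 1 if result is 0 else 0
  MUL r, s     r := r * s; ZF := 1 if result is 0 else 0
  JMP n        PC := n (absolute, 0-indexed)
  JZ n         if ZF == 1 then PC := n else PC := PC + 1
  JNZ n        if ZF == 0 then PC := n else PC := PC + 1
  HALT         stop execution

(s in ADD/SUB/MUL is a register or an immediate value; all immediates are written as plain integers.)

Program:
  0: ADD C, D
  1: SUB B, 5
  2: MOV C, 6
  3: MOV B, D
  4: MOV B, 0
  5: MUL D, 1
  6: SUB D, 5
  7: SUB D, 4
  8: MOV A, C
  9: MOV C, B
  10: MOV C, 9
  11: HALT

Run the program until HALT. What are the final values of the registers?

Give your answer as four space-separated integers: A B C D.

Step 1: PC=0 exec 'ADD C, D'. After: A=0 B=0 C=0 D=0 ZF=1 PC=1
Step 2: PC=1 exec 'SUB B, 5'. After: A=0 B=-5 C=0 D=0 ZF=0 PC=2
Step 3: PC=2 exec 'MOV C, 6'. After: A=0 B=-5 C=6 D=0 ZF=0 PC=3
Step 4: PC=3 exec 'MOV B, D'. After: A=0 B=0 C=6 D=0 ZF=0 PC=4
Step 5: PC=4 exec 'MOV B, 0'. After: A=0 B=0 C=6 D=0 ZF=0 PC=5
Step 6: PC=5 exec 'MUL D, 1'. After: A=0 B=0 C=6 D=0 ZF=1 PC=6
Step 7: PC=6 exec 'SUB D, 5'. After: A=0 B=0 C=6 D=-5 ZF=0 PC=7
Step 8: PC=7 exec 'SUB D, 4'. After: A=0 B=0 C=6 D=-9 ZF=0 PC=8
Step 9: PC=8 exec 'MOV A, C'. After: A=6 B=0 C=6 D=-9 ZF=0 PC=9
Step 10: PC=9 exec 'MOV C, B'. After: A=6 B=0 C=0 D=-9 ZF=0 PC=10
Step 11: PC=10 exec 'MOV C, 9'. After: A=6 B=0 C=9 D=-9 ZF=0 PC=11
Step 12: PC=11 exec 'HALT'. After: A=6 B=0 C=9 D=-9 ZF=0 PC=11 HALTED

Answer: 6 0 9 -9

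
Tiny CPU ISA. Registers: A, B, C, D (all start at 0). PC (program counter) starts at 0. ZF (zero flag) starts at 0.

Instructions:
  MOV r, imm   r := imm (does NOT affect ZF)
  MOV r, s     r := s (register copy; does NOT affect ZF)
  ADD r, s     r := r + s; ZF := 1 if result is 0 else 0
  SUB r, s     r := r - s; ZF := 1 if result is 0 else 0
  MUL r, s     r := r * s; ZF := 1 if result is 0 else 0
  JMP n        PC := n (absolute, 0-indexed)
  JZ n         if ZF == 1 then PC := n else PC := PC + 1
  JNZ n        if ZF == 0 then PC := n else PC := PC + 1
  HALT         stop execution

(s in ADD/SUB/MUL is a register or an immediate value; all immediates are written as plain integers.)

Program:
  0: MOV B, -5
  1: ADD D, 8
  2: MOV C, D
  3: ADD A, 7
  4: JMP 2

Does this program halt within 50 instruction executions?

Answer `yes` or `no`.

Step 1: PC=0 exec 'MOV B, -5'. After: A=0 B=-5 C=0 D=0 ZF=0 PC=1
Step 2: PC=1 exec 'ADD D, 8'. After: A=0 B=-5 C=0 D=8 ZF=0 PC=2
Step 3: PC=2 exec 'MOV C, D'. After: A=0 B=-5 C=8 D=8 ZF=0 PC=3
Step 4: PC=3 exec 'ADD A, 7'. After: A=7 B=-5 C=8 D=8 ZF=0 PC=4
Step 5: PC=4 exec 'JMP 2'. After: A=7 B=-5 C=8 D=8 ZF=0 PC=2
Step 6: PC=2 exec 'MOV C, D'. After: A=7 B=-5 C=8 D=8 ZF=0 PC=3
Step 7: PC=3 exec 'ADD A, 7'. After: A=14 B=-5 C=8 D=8 ZF=0 PC=4
Step 8: PC=4 exec 'JMP 2'. After: A=14 B=-5 C=8 D=8 ZF=0 PC=2
Step 9: PC=2 exec 'MOV C, D'. After: A=14 B=-5 C=8 D=8 ZF=0 PC=3
Step 10: PC=3 exec 'ADD A, 7'. After: A=21 B=-5 C=8 D=8 ZF=0 PC=4
Step 11: PC=4 exec 'JMP 2'. After: A=21 B=-5 C=8 D=8 ZF=0 PC=2
Step 12: PC=2 exec 'MOV C, D'. After: A=21 B=-5 C=8 D=8 ZF=0 PC=3
Step 13: PC=3 exec 'ADD A, 7'. After: A=28 B=-5 C=8 D=8 ZF=0 PC=4
Step 14: PC=4 exec 'JMP 2'. After: A=28 B=-5 C=8 D=8 ZF=0 PC=2
Step 15: PC=2 exec 'MOV C, D'. After: A=28 B=-5 C=8 D=8 ZF=0 PC=3
After 50 steps: not halted. PC revisits the same instructions with no path to HALT; will never halt.

Answer: no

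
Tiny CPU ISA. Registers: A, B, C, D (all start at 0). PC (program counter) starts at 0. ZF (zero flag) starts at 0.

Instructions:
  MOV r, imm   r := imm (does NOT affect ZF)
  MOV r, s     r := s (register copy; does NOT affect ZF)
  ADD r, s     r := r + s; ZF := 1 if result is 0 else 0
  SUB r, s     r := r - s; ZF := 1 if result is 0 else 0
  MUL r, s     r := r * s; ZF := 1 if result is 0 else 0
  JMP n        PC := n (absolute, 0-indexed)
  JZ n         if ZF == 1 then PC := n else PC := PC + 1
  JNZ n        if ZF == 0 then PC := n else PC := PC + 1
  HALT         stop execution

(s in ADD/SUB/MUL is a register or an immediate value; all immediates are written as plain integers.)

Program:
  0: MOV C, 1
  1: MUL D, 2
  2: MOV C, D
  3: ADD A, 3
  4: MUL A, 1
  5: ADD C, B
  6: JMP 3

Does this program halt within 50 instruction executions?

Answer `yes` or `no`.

Step 1: PC=0 exec 'MOV C, 1'. After: A=0 B=0 C=1 D=0 ZF=0 PC=1
Step 2: PC=1 exec 'MUL D, 2'. After: A=0 B=0 C=1 D=0 ZF=1 PC=2
Step 3: PC=2 exec 'MOV C, D'. After: A=0 B=0 C=0 D=0 ZF=1 PC=3
Step 4: PC=3 exec 'ADD A, 3'. After: A=3 B=0 C=0 D=0 ZF=0 PC=4
Step 5: PC=4 exec 'MUL A, 1'. After: A=3 B=0 C=0 D=0 ZF=0 PC=5
Step 6: PC=5 exec 'ADD C, B'. After: A=3 B=0 C=0 D=0 ZF=1 PC=6
Step 7: PC=6 exec 'JMP 3'. After: A=3 B=0 C=0 D=0 ZF=1 PC=3
Step 8: PC=3 exec 'ADD A, 3'. After: A=6 B=0 C=0 D=0 ZF=0 PC=4
Step 9: PC=4 exec 'MUL A, 1'. After: A=6 B=0 C=0 D=0 ZF=0 PC=5
Step 10: PC=5 exec 'ADD C, B'. After: A=6 B=0 C=0 D=0 ZF=1 PC=6
Step 11: PC=6 exec 'JMP 3'. After: A=6 B=0 C=0 D=0 ZF=1 PC=3
Step 12: PC=3 exec 'ADD A, 3'. After: A=9 B=0 C=0 D=0 ZF=0 PC=4
Step 13: PC=4 exec 'MUL A, 1'. After: A=9 B=0 C=0 D=0 ZF=0 PC=5
Step 14: PC=5 exec 'ADD C, B'. After: A=9 B=0 C=0 D=0 ZF=1 PC=6
Step 15: PC=6 exec 'JMP 3'. After: A=9 B=0 C=0 D=0 ZF=1 PC=3
After 50 steps: not halted. PC revisits the same instructions with no path to HALT; will never halt.

Answer: no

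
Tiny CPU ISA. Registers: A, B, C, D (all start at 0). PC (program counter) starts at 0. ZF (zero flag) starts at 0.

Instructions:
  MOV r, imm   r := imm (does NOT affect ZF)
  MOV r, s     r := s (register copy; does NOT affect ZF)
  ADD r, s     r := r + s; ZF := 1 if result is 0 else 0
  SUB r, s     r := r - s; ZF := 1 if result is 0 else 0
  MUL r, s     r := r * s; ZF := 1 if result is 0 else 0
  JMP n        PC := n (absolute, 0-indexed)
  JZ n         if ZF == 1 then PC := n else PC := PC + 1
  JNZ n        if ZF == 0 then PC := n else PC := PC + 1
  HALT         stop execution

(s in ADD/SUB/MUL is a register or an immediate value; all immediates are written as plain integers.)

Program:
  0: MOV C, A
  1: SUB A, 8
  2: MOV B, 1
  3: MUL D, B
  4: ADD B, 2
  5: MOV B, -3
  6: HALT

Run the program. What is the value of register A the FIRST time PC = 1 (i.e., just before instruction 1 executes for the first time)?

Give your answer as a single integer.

Step 1: PC=0 exec 'MOV C, A'. After: A=0 B=0 C=0 D=0 ZF=0 PC=1
First time PC=1: A=0

0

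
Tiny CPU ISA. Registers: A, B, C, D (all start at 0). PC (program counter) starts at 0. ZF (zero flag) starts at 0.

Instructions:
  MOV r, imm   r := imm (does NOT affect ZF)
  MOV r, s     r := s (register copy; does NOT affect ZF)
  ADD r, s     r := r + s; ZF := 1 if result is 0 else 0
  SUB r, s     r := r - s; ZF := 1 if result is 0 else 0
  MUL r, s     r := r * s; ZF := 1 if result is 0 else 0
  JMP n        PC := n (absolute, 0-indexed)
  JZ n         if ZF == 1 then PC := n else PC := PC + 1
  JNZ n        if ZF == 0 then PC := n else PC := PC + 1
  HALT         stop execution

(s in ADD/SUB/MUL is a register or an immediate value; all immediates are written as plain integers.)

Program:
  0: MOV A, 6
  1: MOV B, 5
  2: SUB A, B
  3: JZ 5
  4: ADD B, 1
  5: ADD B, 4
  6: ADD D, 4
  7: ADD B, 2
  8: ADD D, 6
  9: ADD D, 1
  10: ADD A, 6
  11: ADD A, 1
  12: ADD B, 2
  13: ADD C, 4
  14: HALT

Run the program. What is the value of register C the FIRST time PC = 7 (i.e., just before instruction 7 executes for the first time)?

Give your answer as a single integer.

Step 1: PC=0 exec 'MOV A, 6'. After: A=6 B=0 C=0 D=0 ZF=0 PC=1
Step 2: PC=1 exec 'MOV B, 5'. After: A=6 B=5 C=0 D=0 ZF=0 PC=2
Step 3: PC=2 exec 'SUB A, B'. After: A=1 B=5 C=0 D=0 ZF=0 PC=3
Step 4: PC=3 exec 'JZ 5'. After: A=1 B=5 C=0 D=0 ZF=0 PC=4
Step 5: PC=4 exec 'ADD B, 1'. After: A=1 B=6 C=0 D=0 ZF=0 PC=5
Step 6: PC=5 exec 'ADD B, 4'. After: A=1 B=10 C=0 D=0 ZF=0 PC=6
Step 7: PC=6 exec 'ADD D, 4'. After: A=1 B=10 C=0 D=4 ZF=0 PC=7
First time PC=7: C=0

0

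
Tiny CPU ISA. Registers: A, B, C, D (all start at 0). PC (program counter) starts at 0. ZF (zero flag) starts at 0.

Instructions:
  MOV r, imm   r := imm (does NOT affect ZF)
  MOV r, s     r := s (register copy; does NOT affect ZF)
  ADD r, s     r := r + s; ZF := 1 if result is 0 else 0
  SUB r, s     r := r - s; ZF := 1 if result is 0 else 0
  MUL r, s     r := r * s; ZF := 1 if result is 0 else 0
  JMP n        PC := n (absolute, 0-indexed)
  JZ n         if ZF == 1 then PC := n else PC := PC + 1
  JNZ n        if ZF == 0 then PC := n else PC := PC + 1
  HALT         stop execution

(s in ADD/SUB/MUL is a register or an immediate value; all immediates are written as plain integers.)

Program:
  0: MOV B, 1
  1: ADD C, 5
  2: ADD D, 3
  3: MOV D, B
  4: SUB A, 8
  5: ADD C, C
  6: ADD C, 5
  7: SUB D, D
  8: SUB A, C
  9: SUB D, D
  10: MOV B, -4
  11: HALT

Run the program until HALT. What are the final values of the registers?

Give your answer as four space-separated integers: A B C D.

Step 1: PC=0 exec 'MOV B, 1'. After: A=0 B=1 C=0 D=0 ZF=0 PC=1
Step 2: PC=1 exec 'ADD C, 5'. After: A=0 B=1 C=5 D=0 ZF=0 PC=2
Step 3: PC=2 exec 'ADD D, 3'. After: A=0 B=1 C=5 D=3 ZF=0 PC=3
Step 4: PC=3 exec 'MOV D, B'. After: A=0 B=1 C=5 D=1 ZF=0 PC=4
Step 5: PC=4 exec 'SUB A, 8'. After: A=-8 B=1 C=5 D=1 ZF=0 PC=5
Step 6: PC=5 exec 'ADD C, C'. After: A=-8 B=1 C=10 D=1 ZF=0 PC=6
Step 7: PC=6 exec 'ADD C, 5'. After: A=-8 B=1 C=15 D=1 ZF=0 PC=7
Step 8: PC=7 exec 'SUB D, D'. After: A=-8 B=1 C=15 D=0 ZF=1 PC=8
Step 9: PC=8 exec 'SUB A, C'. After: A=-23 B=1 C=15 D=0 ZF=0 PC=9
Step 10: PC=9 exec 'SUB D, D'. After: A=-23 B=1 C=15 D=0 ZF=1 PC=10
Step 11: PC=10 exec 'MOV B, -4'. After: A=-23 B=-4 C=15 D=0 ZF=1 PC=11
Step 12: PC=11 exec 'HALT'. After: A=-23 B=-4 C=15 D=0 ZF=1 PC=11 HALTED

Answer: -23 -4 15 0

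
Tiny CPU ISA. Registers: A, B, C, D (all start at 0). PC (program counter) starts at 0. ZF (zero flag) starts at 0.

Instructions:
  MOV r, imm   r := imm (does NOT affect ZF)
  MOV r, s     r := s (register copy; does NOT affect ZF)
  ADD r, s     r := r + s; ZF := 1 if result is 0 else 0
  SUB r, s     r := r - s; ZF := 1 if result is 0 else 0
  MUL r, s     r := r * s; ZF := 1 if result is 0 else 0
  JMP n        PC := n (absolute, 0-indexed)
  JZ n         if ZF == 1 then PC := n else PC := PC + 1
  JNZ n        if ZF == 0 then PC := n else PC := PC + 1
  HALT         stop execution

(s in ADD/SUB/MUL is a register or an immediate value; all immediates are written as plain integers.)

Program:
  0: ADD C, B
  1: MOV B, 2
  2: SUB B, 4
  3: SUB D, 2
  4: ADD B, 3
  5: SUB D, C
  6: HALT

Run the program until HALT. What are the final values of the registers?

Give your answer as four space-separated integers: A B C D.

Step 1: PC=0 exec 'ADD C, B'. After: A=0 B=0 C=0 D=0 ZF=1 PC=1
Step 2: PC=1 exec 'MOV B, 2'. After: A=0 B=2 C=0 D=0 ZF=1 PC=2
Step 3: PC=2 exec 'SUB B, 4'. After: A=0 B=-2 C=0 D=0 ZF=0 PC=3
Step 4: PC=3 exec 'SUB D, 2'. After: A=0 B=-2 C=0 D=-2 ZF=0 PC=4
Step 5: PC=4 exec 'ADD B, 3'. After: A=0 B=1 C=0 D=-2 ZF=0 PC=5
Step 6: PC=5 exec 'SUB D, C'. After: A=0 B=1 C=0 D=-2 ZF=0 PC=6
Step 7: PC=6 exec 'HALT'. After: A=0 B=1 C=0 D=-2 ZF=0 PC=6 HALTED

Answer: 0 1 0 -2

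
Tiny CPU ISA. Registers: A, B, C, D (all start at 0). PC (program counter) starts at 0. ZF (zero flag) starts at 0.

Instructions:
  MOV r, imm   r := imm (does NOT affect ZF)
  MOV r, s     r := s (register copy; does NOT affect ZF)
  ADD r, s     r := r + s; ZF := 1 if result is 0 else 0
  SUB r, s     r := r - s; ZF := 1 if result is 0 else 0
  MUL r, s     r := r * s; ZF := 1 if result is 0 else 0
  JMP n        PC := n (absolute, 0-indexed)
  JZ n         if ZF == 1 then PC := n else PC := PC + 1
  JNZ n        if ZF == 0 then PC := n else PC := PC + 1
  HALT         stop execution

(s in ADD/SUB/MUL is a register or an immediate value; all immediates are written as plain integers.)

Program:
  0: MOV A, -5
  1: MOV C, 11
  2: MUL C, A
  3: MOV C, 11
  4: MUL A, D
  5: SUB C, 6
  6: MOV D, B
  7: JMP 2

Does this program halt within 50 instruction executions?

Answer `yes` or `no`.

Answer: no

Derivation:
Step 1: PC=0 exec 'MOV A, -5'. After: A=-5 B=0 C=0 D=0 ZF=0 PC=1
Step 2: PC=1 exec 'MOV C, 11'. After: A=-5 B=0 C=11 D=0 ZF=0 PC=2
Step 3: PC=2 exec 'MUL C, A'. After: A=-5 B=0 C=-55 D=0 ZF=0 PC=3
Step 4: PC=3 exec 'MOV C, 11'. After: A=-5 B=0 C=11 D=0 ZF=0 PC=4
Step 5: PC=4 exec 'MUL A, D'. After: A=0 B=0 C=11 D=0 ZF=1 PC=5
Step 6: PC=5 exec 'SUB C, 6'. After: A=0 B=0 C=5 D=0 ZF=0 PC=6
Step 7: PC=6 exec 'MOV D, B'. After: A=0 B=0 C=5 D=0 ZF=0 PC=7
Step 8: PC=7 exec 'JMP 2'. After: A=0 B=0 C=5 D=0 ZF=0 PC=2
Step 9: PC=2 exec 'MUL C, A'. After: A=0 B=0 C=0 D=0 ZF=1 PC=3
Step 10: PC=3 exec 'MOV C, 11'. After: A=0 B=0 C=11 D=0 ZF=1 PC=4
Step 11: PC=4 exec 'MUL A, D'. After: A=0 B=0 C=11 D=0 ZF=1 PC=5
State after step 11 equals state after step 5: the program is in a cycle of length 6 and will never halt.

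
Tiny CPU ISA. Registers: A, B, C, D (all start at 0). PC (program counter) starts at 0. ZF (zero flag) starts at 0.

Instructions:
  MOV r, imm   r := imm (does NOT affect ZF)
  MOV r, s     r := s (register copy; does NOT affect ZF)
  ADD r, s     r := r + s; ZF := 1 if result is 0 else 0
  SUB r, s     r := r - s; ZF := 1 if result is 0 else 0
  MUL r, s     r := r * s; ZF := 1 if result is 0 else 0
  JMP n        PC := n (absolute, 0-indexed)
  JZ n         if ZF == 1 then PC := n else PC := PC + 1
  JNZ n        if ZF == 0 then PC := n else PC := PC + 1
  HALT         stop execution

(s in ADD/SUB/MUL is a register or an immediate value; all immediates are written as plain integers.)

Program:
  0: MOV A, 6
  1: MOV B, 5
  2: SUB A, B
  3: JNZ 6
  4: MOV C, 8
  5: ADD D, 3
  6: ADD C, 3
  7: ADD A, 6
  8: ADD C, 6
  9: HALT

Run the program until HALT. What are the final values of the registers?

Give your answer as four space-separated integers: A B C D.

Answer: 7 5 9 0

Derivation:
Step 1: PC=0 exec 'MOV A, 6'. After: A=6 B=0 C=0 D=0 ZF=0 PC=1
Step 2: PC=1 exec 'MOV B, 5'. After: A=6 B=5 C=0 D=0 ZF=0 PC=2
Step 3: PC=2 exec 'SUB A, B'. After: A=1 B=5 C=0 D=0 ZF=0 PC=3
Step 4: PC=3 exec 'JNZ 6'. After: A=1 B=5 C=0 D=0 ZF=0 PC=6
Step 5: PC=6 exec 'ADD C, 3'. After: A=1 B=5 C=3 D=0 ZF=0 PC=7
Step 6: PC=7 exec 'ADD A, 6'. After: A=7 B=5 C=3 D=0 ZF=0 PC=8
Step 7: PC=8 exec 'ADD C, 6'. After: A=7 B=5 C=9 D=0 ZF=0 PC=9
Step 8: PC=9 exec 'HALT'. After: A=7 B=5 C=9 D=0 ZF=0 PC=9 HALTED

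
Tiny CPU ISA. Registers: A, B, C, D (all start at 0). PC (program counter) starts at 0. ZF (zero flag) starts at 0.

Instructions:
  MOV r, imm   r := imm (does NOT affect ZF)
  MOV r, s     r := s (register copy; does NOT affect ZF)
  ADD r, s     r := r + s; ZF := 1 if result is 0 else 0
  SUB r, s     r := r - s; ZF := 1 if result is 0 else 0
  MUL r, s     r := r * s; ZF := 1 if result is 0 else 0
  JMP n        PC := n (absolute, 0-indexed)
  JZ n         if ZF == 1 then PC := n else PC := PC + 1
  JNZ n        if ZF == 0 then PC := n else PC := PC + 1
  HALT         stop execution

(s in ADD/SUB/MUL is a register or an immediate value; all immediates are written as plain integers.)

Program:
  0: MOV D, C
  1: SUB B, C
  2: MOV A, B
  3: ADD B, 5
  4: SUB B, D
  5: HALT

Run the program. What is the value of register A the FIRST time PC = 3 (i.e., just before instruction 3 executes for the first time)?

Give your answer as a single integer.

Step 1: PC=0 exec 'MOV D, C'. After: A=0 B=0 C=0 D=0 ZF=0 PC=1
Step 2: PC=1 exec 'SUB B, C'. After: A=0 B=0 C=0 D=0 ZF=1 PC=2
Step 3: PC=2 exec 'MOV A, B'. After: A=0 B=0 C=0 D=0 ZF=1 PC=3
First time PC=3: A=0

0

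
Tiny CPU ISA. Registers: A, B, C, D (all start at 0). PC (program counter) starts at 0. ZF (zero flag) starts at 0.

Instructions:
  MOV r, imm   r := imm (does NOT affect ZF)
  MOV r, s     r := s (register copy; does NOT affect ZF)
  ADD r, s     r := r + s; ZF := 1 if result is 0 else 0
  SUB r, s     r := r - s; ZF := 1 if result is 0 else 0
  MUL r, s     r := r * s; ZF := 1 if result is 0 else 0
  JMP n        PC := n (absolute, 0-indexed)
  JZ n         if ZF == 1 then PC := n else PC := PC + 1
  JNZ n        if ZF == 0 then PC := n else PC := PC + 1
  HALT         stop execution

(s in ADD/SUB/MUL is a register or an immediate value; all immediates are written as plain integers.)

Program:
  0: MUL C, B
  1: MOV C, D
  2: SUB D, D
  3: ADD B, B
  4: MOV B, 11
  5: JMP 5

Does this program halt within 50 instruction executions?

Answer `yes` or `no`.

Step 1: PC=0 exec 'MUL C, B'. After: A=0 B=0 C=0 D=0 ZF=1 PC=1
Step 2: PC=1 exec 'MOV C, D'. After: A=0 B=0 C=0 D=0 ZF=1 PC=2
Step 3: PC=2 exec 'SUB D, D'. After: A=0 B=0 C=0 D=0 ZF=1 PC=3
Step 4: PC=3 exec 'ADD B, B'. After: A=0 B=0 C=0 D=0 ZF=1 PC=4
Step 5: PC=4 exec 'MOV B, 11'. After: A=0 B=11 C=0 D=0 ZF=1 PC=5
Step 6: PC=5 exec 'JMP 5'. After: A=0 B=11 C=0 D=0 ZF=1 PC=5
State after step 6 equals state after step 5: the program is in a cycle of length 1 and will never halt.

Answer: no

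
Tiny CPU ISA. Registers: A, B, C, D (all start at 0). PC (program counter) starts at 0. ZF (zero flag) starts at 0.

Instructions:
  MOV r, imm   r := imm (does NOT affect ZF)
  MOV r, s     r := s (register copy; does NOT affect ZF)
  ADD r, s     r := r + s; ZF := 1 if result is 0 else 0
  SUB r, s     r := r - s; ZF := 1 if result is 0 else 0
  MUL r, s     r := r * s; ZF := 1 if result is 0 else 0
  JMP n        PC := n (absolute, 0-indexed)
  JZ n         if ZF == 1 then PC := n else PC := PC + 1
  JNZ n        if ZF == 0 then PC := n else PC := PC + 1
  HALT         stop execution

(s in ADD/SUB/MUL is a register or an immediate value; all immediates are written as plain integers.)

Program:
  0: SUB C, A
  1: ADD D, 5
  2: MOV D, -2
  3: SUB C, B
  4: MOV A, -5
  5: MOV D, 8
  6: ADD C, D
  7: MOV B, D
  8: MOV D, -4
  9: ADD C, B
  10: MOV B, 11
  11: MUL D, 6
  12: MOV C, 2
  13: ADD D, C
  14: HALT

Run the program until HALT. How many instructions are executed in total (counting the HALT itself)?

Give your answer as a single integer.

Answer: 15

Derivation:
Step 1: PC=0 exec 'SUB C, A'. After: A=0 B=0 C=0 D=0 ZF=1 PC=1
Step 2: PC=1 exec 'ADD D, 5'. After: A=0 B=0 C=0 D=5 ZF=0 PC=2
Step 3: PC=2 exec 'MOV D, -2'. After: A=0 B=0 C=0 D=-2 ZF=0 PC=3
Step 4: PC=3 exec 'SUB C, B'. After: A=0 B=0 C=0 D=-2 ZF=1 PC=4
Step 5: PC=4 exec 'MOV A, -5'. After: A=-5 B=0 C=0 D=-2 ZF=1 PC=5
Step 6: PC=5 exec 'MOV D, 8'. After: A=-5 B=0 C=0 D=8 ZF=1 PC=6
Step 7: PC=6 exec 'ADD C, D'. After: A=-5 B=0 C=8 D=8 ZF=0 PC=7
Step 8: PC=7 exec 'MOV B, D'. After: A=-5 B=8 C=8 D=8 ZF=0 PC=8
Step 9: PC=8 exec 'MOV D, -4'. After: A=-5 B=8 C=8 D=-4 ZF=0 PC=9
Step 10: PC=9 exec 'ADD C, B'. After: A=-5 B=8 C=16 D=-4 ZF=0 PC=10
Step 11: PC=10 exec 'MOV B, 11'. After: A=-5 B=11 C=16 D=-4 ZF=0 PC=11
Step 12: PC=11 exec 'MUL D, 6'. After: A=-5 B=11 C=16 D=-24 ZF=0 PC=12
Step 13: PC=12 exec 'MOV C, 2'. After: A=-5 B=11 C=2 D=-24 ZF=0 PC=13
Step 14: PC=13 exec 'ADD D, C'. After: A=-5 B=11 C=2 D=-22 ZF=0 PC=14
Step 15: PC=14 exec 'HALT'. After: A=-5 B=11 C=2 D=-22 ZF=0 PC=14 HALTED
Total instructions executed: 15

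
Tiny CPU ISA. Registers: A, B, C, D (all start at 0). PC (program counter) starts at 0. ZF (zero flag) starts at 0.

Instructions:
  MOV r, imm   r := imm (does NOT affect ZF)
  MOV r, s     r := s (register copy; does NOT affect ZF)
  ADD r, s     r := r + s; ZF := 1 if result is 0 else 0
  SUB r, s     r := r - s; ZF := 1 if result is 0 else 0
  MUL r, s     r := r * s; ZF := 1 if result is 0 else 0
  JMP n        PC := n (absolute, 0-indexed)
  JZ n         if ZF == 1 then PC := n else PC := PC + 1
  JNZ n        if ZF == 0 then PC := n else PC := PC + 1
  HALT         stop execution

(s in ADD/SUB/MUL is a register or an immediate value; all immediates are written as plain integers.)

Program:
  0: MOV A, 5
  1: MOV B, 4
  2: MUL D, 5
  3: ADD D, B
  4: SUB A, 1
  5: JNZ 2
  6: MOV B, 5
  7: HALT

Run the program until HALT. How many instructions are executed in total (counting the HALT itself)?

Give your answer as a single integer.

Answer: 24

Derivation:
Step 1: PC=0 exec 'MOV A, 5'. After: A=5 B=0 C=0 D=0 ZF=0 PC=1
Step 2: PC=1 exec 'MOV B, 4'. After: A=5 B=4 C=0 D=0 ZF=0 PC=2
Step 3: PC=2 exec 'MUL D, 5'. After: A=5 B=4 C=0 D=0 ZF=1 PC=3
Step 4: PC=3 exec 'ADD D, B'. After: A=5 B=4 C=0 D=4 ZF=0 PC=4
Step 5: PC=4 exec 'SUB A, 1'. After: A=4 B=4 C=0 D=4 ZF=0 PC=5
Step 6: PC=5 exec 'JNZ 2'. After: A=4 B=4 C=0 D=4 ZF=0 PC=2
Step 7: PC=2 exec 'MUL D, 5'. After: A=4 B=4 C=0 D=20 ZF=0 PC=3
Step 8: PC=3 exec 'ADD D, B'. After: A=4 B=4 C=0 D=24 ZF=0 PC=4
Step 9: PC=4 exec 'SUB A, 1'. After: A=3 B=4 C=0 D=24 ZF=0 PC=5
Step 10: PC=5 exec 'JNZ 2'. After: A=3 B=4 C=0 D=24 ZF=0 PC=2
Step 11: PC=2 exec 'MUL D, 5'. After: A=3 B=4 C=0 D=120 ZF=0 PC=3
Step 12: PC=3 exec 'ADD D, B'. After: A=3 B=4 C=0 D=124 ZF=0 PC=4
Step 13: PC=4 exec 'SUB A, 1'. After: A=2 B=4 C=0 D=124 ZF=0 PC=5
Step 14: PC=5 exec 'JNZ 2'. After: A=2 B=4 C=0 D=124 ZF=0 PC=2
Step 15: PC=2 exec 'MUL D, 5'. After: A=2 B=4 C=0 D=620 ZF=0 PC=3
Step 16: PC=3 exec 'ADD D, B'. After: A=2 B=4 C=0 D=624 ZF=0 PC=4
Step 17: PC=4 exec 'SUB A, 1'. After: A=1 B=4 C=0 D=624 ZF=0 PC=5
Step 18: PC=5 exec 'JNZ 2'. After: A=1 B=4 C=0 D=624 ZF=0 PC=2
Step 19: PC=2 exec 'MUL D, 5'. After: A=1 B=4 C=0 D=3120 ZF=0 PC=3
Step 20: PC=3 exec 'ADD D, B'. After: A=1 B=4 C=0 D=3124 ZF=0 PC=4
Step 21: PC=4 exec 'SUB A, 1'. After: A=0 B=4 C=0 D=3124 ZF=1 PC=5
Step 22: PC=5 exec 'JNZ 2'. After: A=0 B=4 C=0 D=3124 ZF=1 PC=6
Step 23: PC=6 exec 'MOV B, 5'. After: A=0 B=5 C=0 D=3124 ZF=1 PC=7
Step 24: PC=7 exec 'HALT'. After: A=0 B=5 C=0 D=3124 ZF=1 PC=7 HALTED
Total instructions executed: 24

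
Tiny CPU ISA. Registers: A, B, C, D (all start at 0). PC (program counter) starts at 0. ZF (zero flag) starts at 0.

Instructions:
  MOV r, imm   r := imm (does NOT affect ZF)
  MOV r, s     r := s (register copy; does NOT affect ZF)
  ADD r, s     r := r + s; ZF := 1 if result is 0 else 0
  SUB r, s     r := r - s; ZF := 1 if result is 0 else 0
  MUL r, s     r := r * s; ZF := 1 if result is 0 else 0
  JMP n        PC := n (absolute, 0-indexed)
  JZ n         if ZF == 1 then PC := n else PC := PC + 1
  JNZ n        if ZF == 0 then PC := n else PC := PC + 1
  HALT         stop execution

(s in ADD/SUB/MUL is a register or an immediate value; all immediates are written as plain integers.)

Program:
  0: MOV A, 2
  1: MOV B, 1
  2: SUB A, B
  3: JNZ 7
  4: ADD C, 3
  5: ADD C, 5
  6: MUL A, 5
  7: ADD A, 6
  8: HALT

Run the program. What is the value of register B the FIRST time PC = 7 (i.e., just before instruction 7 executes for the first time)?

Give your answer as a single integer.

Step 1: PC=0 exec 'MOV A, 2'. After: A=2 B=0 C=0 D=0 ZF=0 PC=1
Step 2: PC=1 exec 'MOV B, 1'. After: A=2 B=1 C=0 D=0 ZF=0 PC=2
Step 3: PC=2 exec 'SUB A, B'. After: A=1 B=1 C=0 D=0 ZF=0 PC=3
Step 4: PC=3 exec 'JNZ 7'. After: A=1 B=1 C=0 D=0 ZF=0 PC=7
First time PC=7: B=1

1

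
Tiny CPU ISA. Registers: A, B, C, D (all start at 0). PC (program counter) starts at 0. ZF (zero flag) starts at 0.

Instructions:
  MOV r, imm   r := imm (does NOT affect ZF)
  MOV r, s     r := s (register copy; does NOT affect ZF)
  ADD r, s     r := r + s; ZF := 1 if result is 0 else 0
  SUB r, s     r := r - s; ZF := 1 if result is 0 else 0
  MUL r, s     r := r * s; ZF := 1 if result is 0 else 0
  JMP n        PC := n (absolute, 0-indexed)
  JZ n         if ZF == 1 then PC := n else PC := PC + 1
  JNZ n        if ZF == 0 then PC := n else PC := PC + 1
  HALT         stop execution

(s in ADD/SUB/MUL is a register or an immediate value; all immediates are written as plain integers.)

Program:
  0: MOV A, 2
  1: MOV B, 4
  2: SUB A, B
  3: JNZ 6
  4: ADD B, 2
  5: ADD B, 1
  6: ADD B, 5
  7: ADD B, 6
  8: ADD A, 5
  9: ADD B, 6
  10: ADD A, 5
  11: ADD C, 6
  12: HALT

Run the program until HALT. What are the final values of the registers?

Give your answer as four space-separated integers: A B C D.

Answer: 8 21 6 0

Derivation:
Step 1: PC=0 exec 'MOV A, 2'. After: A=2 B=0 C=0 D=0 ZF=0 PC=1
Step 2: PC=1 exec 'MOV B, 4'. After: A=2 B=4 C=0 D=0 ZF=0 PC=2
Step 3: PC=2 exec 'SUB A, B'. After: A=-2 B=4 C=0 D=0 ZF=0 PC=3
Step 4: PC=3 exec 'JNZ 6'. After: A=-2 B=4 C=0 D=0 ZF=0 PC=6
Step 5: PC=6 exec 'ADD B, 5'. After: A=-2 B=9 C=0 D=0 ZF=0 PC=7
Step 6: PC=7 exec 'ADD B, 6'. After: A=-2 B=15 C=0 D=0 ZF=0 PC=8
Step 7: PC=8 exec 'ADD A, 5'. After: A=3 B=15 C=0 D=0 ZF=0 PC=9
Step 8: PC=9 exec 'ADD B, 6'. After: A=3 B=21 C=0 D=0 ZF=0 PC=10
Step 9: PC=10 exec 'ADD A, 5'. After: A=8 B=21 C=0 D=0 ZF=0 PC=11
Step 10: PC=11 exec 'ADD C, 6'. After: A=8 B=21 C=6 D=0 ZF=0 PC=12
Step 11: PC=12 exec 'HALT'. After: A=8 B=21 C=6 D=0 ZF=0 PC=12 HALTED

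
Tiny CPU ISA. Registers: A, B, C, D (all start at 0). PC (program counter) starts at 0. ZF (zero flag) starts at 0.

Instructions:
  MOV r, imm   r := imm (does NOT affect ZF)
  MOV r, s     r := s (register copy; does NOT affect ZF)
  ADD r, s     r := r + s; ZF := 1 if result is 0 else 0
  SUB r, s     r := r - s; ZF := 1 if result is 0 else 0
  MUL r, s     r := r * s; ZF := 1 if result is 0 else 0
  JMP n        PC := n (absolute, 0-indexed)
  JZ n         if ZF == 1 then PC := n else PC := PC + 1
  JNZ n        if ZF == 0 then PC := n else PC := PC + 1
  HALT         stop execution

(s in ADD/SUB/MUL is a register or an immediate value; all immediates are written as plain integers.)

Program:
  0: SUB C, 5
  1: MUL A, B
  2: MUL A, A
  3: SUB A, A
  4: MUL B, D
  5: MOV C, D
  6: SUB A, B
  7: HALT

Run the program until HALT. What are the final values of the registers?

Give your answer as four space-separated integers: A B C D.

Answer: 0 0 0 0

Derivation:
Step 1: PC=0 exec 'SUB C, 5'. After: A=0 B=0 C=-5 D=0 ZF=0 PC=1
Step 2: PC=1 exec 'MUL A, B'. After: A=0 B=0 C=-5 D=0 ZF=1 PC=2
Step 3: PC=2 exec 'MUL A, A'. After: A=0 B=0 C=-5 D=0 ZF=1 PC=3
Step 4: PC=3 exec 'SUB A, A'. After: A=0 B=0 C=-5 D=0 ZF=1 PC=4
Step 5: PC=4 exec 'MUL B, D'. After: A=0 B=0 C=-5 D=0 ZF=1 PC=5
Step 6: PC=5 exec 'MOV C, D'. After: A=0 B=0 C=0 D=0 ZF=1 PC=6
Step 7: PC=6 exec 'SUB A, B'. After: A=0 B=0 C=0 D=0 ZF=1 PC=7
Step 8: PC=7 exec 'HALT'. After: A=0 B=0 C=0 D=0 ZF=1 PC=7 HALTED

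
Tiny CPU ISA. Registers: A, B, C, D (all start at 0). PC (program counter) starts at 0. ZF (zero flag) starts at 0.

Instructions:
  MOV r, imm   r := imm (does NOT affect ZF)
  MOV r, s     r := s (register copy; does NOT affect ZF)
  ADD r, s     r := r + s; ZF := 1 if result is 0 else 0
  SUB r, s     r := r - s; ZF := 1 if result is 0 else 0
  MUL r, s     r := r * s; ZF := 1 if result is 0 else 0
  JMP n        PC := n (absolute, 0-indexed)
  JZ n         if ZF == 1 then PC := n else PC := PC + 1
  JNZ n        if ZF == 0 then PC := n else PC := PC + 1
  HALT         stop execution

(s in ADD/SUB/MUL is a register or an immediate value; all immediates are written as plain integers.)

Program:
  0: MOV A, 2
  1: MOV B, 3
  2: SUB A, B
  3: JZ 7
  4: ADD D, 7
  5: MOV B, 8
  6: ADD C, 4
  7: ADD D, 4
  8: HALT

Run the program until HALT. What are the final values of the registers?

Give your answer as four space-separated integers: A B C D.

Step 1: PC=0 exec 'MOV A, 2'. After: A=2 B=0 C=0 D=0 ZF=0 PC=1
Step 2: PC=1 exec 'MOV B, 3'. After: A=2 B=3 C=0 D=0 ZF=0 PC=2
Step 3: PC=2 exec 'SUB A, B'. After: A=-1 B=3 C=0 D=0 ZF=0 PC=3
Step 4: PC=3 exec 'JZ 7'. After: A=-1 B=3 C=0 D=0 ZF=0 PC=4
Step 5: PC=4 exec 'ADD D, 7'. After: A=-1 B=3 C=0 D=7 ZF=0 PC=5
Step 6: PC=5 exec 'MOV B, 8'. After: A=-1 B=8 C=0 D=7 ZF=0 PC=6
Step 7: PC=6 exec 'ADD C, 4'. After: A=-1 B=8 C=4 D=7 ZF=0 PC=7
Step 8: PC=7 exec 'ADD D, 4'. After: A=-1 B=8 C=4 D=11 ZF=0 PC=8
Step 9: PC=8 exec 'HALT'. After: A=-1 B=8 C=4 D=11 ZF=0 PC=8 HALTED

Answer: -1 8 4 11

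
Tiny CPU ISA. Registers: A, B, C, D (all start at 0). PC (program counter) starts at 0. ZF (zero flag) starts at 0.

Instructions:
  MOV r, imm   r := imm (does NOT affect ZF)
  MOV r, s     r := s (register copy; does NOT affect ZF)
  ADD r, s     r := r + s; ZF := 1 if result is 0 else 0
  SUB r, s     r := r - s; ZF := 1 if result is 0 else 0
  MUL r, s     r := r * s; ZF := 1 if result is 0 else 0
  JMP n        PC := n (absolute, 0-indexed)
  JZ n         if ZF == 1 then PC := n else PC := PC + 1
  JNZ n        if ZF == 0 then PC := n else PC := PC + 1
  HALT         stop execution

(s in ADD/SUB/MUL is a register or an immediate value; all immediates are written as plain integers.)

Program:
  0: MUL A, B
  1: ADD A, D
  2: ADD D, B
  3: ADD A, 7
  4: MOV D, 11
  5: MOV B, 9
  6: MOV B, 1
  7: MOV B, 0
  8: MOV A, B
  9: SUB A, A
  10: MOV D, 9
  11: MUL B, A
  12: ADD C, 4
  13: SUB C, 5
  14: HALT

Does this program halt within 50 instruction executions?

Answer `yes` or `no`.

Step 1: PC=0 exec 'MUL A, B'. After: A=0 B=0 C=0 D=0 ZF=1 PC=1
Step 2: PC=1 exec 'ADD A, D'. After: A=0 B=0 C=0 D=0 ZF=1 PC=2
Step 3: PC=2 exec 'ADD D, B'. After: A=0 B=0 C=0 D=0 ZF=1 PC=3
Step 4: PC=3 exec 'ADD A, 7'. After: A=7 B=0 C=0 D=0 ZF=0 PC=4
Step 5: PC=4 exec 'MOV D, 11'. After: A=7 B=0 C=0 D=11 ZF=0 PC=5
Step 6: PC=5 exec 'MOV B, 9'. After: A=7 B=9 C=0 D=11 ZF=0 PC=6
Step 7: PC=6 exec 'MOV B, 1'. After: A=7 B=1 C=0 D=11 ZF=0 PC=7
Step 8: PC=7 exec 'MOV B, 0'. After: A=7 B=0 C=0 D=11 ZF=0 PC=8
Step 9: PC=8 exec 'MOV A, B'. After: A=0 B=0 C=0 D=11 ZF=0 PC=9
Step 10: PC=9 exec 'SUB A, A'. After: A=0 B=0 C=0 D=11 ZF=1 PC=10
Step 11: PC=10 exec 'MOV D, 9'. After: A=0 B=0 C=0 D=9 ZF=1 PC=11
Step 12: PC=11 exec 'MUL B, A'. After: A=0 B=0 C=0 D=9 ZF=1 PC=12
Step 13: PC=12 exec 'ADD C, 4'. After: A=0 B=0 C=4 D=9 ZF=0 PC=13
Step 14: PC=13 exec 'SUB C, 5'. After: A=0 B=0 C=-1 D=9 ZF=0 PC=14
Step 15: PC=14 exec 'HALT'. After: A=0 B=0 C=-1 D=9 ZF=0 PC=14 HALTED

Answer: yes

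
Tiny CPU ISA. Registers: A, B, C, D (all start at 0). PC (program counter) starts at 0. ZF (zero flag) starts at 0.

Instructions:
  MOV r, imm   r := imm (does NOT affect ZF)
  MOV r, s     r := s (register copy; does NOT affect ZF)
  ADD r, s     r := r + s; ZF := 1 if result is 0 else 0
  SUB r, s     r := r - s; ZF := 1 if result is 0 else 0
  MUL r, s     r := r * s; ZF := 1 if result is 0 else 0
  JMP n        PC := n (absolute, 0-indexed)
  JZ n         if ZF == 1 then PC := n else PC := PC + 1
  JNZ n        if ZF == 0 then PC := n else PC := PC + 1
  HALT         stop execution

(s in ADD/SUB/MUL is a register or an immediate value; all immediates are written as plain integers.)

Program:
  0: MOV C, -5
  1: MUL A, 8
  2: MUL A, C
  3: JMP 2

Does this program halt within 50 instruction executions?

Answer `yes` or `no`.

Answer: no

Derivation:
Step 1: PC=0 exec 'MOV C, -5'. After: A=0 B=0 C=-5 D=0 ZF=0 PC=1
Step 2: PC=1 exec 'MUL A, 8'. After: A=0 B=0 C=-5 D=0 ZF=1 PC=2
Step 3: PC=2 exec 'MUL A, C'. After: A=0 B=0 C=-5 D=0 ZF=1 PC=3
Step 4: PC=3 exec 'JMP 2'. After: A=0 B=0 C=-5 D=0 ZF=1 PC=2
State after step 4 equals state after step 2: the program is in a cycle of length 2 and will never halt.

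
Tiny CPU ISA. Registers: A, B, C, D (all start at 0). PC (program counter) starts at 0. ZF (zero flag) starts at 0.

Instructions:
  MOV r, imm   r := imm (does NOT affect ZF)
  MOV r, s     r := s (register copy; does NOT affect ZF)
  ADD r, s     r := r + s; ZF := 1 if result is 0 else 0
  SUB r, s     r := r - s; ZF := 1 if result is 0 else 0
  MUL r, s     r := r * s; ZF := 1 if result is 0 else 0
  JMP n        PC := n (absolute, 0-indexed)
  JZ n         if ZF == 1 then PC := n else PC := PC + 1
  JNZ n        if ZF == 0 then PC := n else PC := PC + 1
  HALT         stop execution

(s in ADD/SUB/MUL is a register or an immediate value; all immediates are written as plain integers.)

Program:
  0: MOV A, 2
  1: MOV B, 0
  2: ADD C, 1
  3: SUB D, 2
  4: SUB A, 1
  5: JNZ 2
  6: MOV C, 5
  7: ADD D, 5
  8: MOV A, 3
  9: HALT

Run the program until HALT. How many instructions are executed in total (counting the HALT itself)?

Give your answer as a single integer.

Step 1: PC=0 exec 'MOV A, 2'. After: A=2 B=0 C=0 D=0 ZF=0 PC=1
Step 2: PC=1 exec 'MOV B, 0'. After: A=2 B=0 C=0 D=0 ZF=0 PC=2
Step 3: PC=2 exec 'ADD C, 1'. After: A=2 B=0 C=1 D=0 ZF=0 PC=3
Step 4: PC=3 exec 'SUB D, 2'. After: A=2 B=0 C=1 D=-2 ZF=0 PC=4
Step 5: PC=4 exec 'SUB A, 1'. After: A=1 B=0 C=1 D=-2 ZF=0 PC=5
Step 6: PC=5 exec 'JNZ 2'. After: A=1 B=0 C=1 D=-2 ZF=0 PC=2
Step 7: PC=2 exec 'ADD C, 1'. After: A=1 B=0 C=2 D=-2 ZF=0 PC=3
Step 8: PC=3 exec 'SUB D, 2'. After: A=1 B=0 C=2 D=-4 ZF=0 PC=4
Step 9: PC=4 exec 'SUB A, 1'. After: A=0 B=0 C=2 D=-4 ZF=1 PC=5
Step 10: PC=5 exec 'JNZ 2'. After: A=0 B=0 C=2 D=-4 ZF=1 PC=6
Step 11: PC=6 exec 'MOV C, 5'. After: A=0 B=0 C=5 D=-4 ZF=1 PC=7
Step 12: PC=7 exec 'ADD D, 5'. After: A=0 B=0 C=5 D=1 ZF=0 PC=8
Step 13: PC=8 exec 'MOV A, 3'. After: A=3 B=0 C=5 D=1 ZF=0 PC=9
Step 14: PC=9 exec 'HALT'. After: A=3 B=0 C=5 D=1 ZF=0 PC=9 HALTED
Total instructions executed: 14

Answer: 14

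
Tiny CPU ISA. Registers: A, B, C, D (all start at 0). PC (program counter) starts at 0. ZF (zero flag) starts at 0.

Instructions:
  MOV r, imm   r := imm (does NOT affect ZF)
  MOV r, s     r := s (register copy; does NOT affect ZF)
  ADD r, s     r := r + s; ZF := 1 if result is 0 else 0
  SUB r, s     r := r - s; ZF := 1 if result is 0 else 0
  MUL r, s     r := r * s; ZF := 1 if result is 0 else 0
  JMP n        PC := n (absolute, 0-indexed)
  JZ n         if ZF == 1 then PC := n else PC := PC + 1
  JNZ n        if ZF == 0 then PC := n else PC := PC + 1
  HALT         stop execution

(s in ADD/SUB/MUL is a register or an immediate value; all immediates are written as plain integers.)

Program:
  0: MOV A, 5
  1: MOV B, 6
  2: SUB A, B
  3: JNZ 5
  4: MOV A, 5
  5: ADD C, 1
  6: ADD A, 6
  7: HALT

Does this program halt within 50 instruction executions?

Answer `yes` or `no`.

Step 1: PC=0 exec 'MOV A, 5'. After: A=5 B=0 C=0 D=0 ZF=0 PC=1
Step 2: PC=1 exec 'MOV B, 6'. After: A=5 B=6 C=0 D=0 ZF=0 PC=2
Step 3: PC=2 exec 'SUB A, B'. After: A=-1 B=6 C=0 D=0 ZF=0 PC=3
Step 4: PC=3 exec 'JNZ 5'. After: A=-1 B=6 C=0 D=0 ZF=0 PC=5
Step 5: PC=5 exec 'ADD C, 1'. After: A=-1 B=6 C=1 D=0 ZF=0 PC=6
Step 6: PC=6 exec 'ADD A, 6'. After: A=5 B=6 C=1 D=0 ZF=0 PC=7
Step 7: PC=7 exec 'HALT'. After: A=5 B=6 C=1 D=0 ZF=0 PC=7 HALTED

Answer: yes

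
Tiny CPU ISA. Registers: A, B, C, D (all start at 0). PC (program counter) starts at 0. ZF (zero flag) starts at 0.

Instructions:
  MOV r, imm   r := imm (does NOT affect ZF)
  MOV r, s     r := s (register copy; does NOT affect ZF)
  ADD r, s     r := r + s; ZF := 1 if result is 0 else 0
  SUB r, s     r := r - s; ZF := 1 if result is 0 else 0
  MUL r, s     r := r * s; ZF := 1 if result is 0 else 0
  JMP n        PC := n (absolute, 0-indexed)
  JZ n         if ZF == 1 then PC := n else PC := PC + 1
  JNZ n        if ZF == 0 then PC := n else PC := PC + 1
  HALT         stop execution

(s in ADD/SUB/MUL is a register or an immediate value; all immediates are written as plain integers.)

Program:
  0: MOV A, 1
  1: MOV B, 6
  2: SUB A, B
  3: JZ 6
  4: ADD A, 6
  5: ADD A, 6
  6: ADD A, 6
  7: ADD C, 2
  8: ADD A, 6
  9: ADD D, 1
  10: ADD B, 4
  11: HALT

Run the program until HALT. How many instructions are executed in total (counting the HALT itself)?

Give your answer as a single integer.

Answer: 12

Derivation:
Step 1: PC=0 exec 'MOV A, 1'. After: A=1 B=0 C=0 D=0 ZF=0 PC=1
Step 2: PC=1 exec 'MOV B, 6'. After: A=1 B=6 C=0 D=0 ZF=0 PC=2
Step 3: PC=2 exec 'SUB A, B'. After: A=-5 B=6 C=0 D=0 ZF=0 PC=3
Step 4: PC=3 exec 'JZ 6'. After: A=-5 B=6 C=0 D=0 ZF=0 PC=4
Step 5: PC=4 exec 'ADD A, 6'. After: A=1 B=6 C=0 D=0 ZF=0 PC=5
Step 6: PC=5 exec 'ADD A, 6'. After: A=7 B=6 C=0 D=0 ZF=0 PC=6
Step 7: PC=6 exec 'ADD A, 6'. After: A=13 B=6 C=0 D=0 ZF=0 PC=7
Step 8: PC=7 exec 'ADD C, 2'. After: A=13 B=6 C=2 D=0 ZF=0 PC=8
Step 9: PC=8 exec 'ADD A, 6'. After: A=19 B=6 C=2 D=0 ZF=0 PC=9
Step 10: PC=9 exec 'ADD D, 1'. After: A=19 B=6 C=2 D=1 ZF=0 PC=10
Step 11: PC=10 exec 'ADD B, 4'. After: A=19 B=10 C=2 D=1 ZF=0 PC=11
Step 12: PC=11 exec 'HALT'. After: A=19 B=10 C=2 D=1 ZF=0 PC=11 HALTED
Total instructions executed: 12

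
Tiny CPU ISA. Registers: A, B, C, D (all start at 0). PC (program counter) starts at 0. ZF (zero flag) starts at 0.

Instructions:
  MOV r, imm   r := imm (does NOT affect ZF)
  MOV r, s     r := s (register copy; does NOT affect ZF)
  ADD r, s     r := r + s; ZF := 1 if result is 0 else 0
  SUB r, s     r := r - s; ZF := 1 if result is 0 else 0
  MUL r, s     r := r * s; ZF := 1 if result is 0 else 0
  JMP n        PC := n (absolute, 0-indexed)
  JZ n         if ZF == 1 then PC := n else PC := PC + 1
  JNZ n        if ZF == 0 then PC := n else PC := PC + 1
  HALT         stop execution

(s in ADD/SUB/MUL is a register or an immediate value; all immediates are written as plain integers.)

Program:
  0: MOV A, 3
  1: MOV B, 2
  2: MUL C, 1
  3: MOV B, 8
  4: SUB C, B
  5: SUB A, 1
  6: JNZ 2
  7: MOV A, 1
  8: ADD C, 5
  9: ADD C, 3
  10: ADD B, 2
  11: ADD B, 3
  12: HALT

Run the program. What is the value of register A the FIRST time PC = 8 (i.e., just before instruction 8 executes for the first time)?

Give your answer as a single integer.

Step 1: PC=0 exec 'MOV A, 3'. After: A=3 B=0 C=0 D=0 ZF=0 PC=1
Step 2: PC=1 exec 'MOV B, 2'. After: A=3 B=2 C=0 D=0 ZF=0 PC=2
Step 3: PC=2 exec 'MUL C, 1'. After: A=3 B=2 C=0 D=0 ZF=1 PC=3
Step 4: PC=3 exec 'MOV B, 8'. After: A=3 B=8 C=0 D=0 ZF=1 PC=4
Step 5: PC=4 exec 'SUB C, B'. After: A=3 B=8 C=-8 D=0 ZF=0 PC=5
Step 6: PC=5 exec 'SUB A, 1'. After: A=2 B=8 C=-8 D=0 ZF=0 PC=6
Step 7: PC=6 exec 'JNZ 2'. After: A=2 B=8 C=-8 D=0 ZF=0 PC=2
Step 8: PC=2 exec 'MUL C, 1'. After: A=2 B=8 C=-8 D=0 ZF=0 PC=3
Step 9: PC=3 exec 'MOV B, 8'. After: A=2 B=8 C=-8 D=0 ZF=0 PC=4
Step 10: PC=4 exec 'SUB C, B'. After: A=2 B=8 C=-16 D=0 ZF=0 PC=5
Step 11: PC=5 exec 'SUB A, 1'. After: A=1 B=8 C=-16 D=0 ZF=0 PC=6
Step 12: PC=6 exec 'JNZ 2'. After: A=1 B=8 C=-16 D=0 ZF=0 PC=2
Step 13: PC=2 exec 'MUL C, 1'. After: A=1 B=8 C=-16 D=0 ZF=0 PC=3
Step 14: PC=3 exec 'MOV B, 8'. After: A=1 B=8 C=-16 D=0 ZF=0 PC=4
Step 15: PC=4 exec 'SUB C, B'. After: A=1 B=8 C=-24 D=0 ZF=0 PC=5
Step 16: PC=5 exec 'SUB A, 1'. After: A=0 B=8 C=-24 D=0 ZF=1 PC=6
Step 17: PC=6 exec 'JNZ 2'. After: A=0 B=8 C=-24 D=0 ZF=1 PC=7
Step 18: PC=7 exec 'MOV A, 1'. After: A=1 B=8 C=-24 D=0 ZF=1 PC=8
First time PC=8: A=1

1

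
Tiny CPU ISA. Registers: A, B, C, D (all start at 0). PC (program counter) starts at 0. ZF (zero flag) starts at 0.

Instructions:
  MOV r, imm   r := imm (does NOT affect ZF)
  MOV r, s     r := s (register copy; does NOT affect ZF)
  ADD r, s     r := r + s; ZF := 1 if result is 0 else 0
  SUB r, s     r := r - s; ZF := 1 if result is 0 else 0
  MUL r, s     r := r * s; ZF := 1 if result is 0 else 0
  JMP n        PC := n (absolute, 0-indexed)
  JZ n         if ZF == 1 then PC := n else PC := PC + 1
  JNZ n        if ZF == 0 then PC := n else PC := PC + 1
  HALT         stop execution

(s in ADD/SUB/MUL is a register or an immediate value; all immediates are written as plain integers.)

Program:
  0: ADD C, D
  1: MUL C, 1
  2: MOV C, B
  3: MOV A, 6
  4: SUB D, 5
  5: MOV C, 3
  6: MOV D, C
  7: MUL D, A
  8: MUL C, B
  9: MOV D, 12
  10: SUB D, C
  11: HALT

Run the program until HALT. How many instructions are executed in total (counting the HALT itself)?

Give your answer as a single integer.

Step 1: PC=0 exec 'ADD C, D'. After: A=0 B=0 C=0 D=0 ZF=1 PC=1
Step 2: PC=1 exec 'MUL C, 1'. After: A=0 B=0 C=0 D=0 ZF=1 PC=2
Step 3: PC=2 exec 'MOV C, B'. After: A=0 B=0 C=0 D=0 ZF=1 PC=3
Step 4: PC=3 exec 'MOV A, 6'. After: A=6 B=0 C=0 D=0 ZF=1 PC=4
Step 5: PC=4 exec 'SUB D, 5'. After: A=6 B=0 C=0 D=-5 ZF=0 PC=5
Step 6: PC=5 exec 'MOV C, 3'. After: A=6 B=0 C=3 D=-5 ZF=0 PC=6
Step 7: PC=6 exec 'MOV D, C'. After: A=6 B=0 C=3 D=3 ZF=0 PC=7
Step 8: PC=7 exec 'MUL D, A'. After: A=6 B=0 C=3 D=18 ZF=0 PC=8
Step 9: PC=8 exec 'MUL C, B'. After: A=6 B=0 C=0 D=18 ZF=1 PC=9
Step 10: PC=9 exec 'MOV D, 12'. After: A=6 B=0 C=0 D=12 ZF=1 PC=10
Step 11: PC=10 exec 'SUB D, C'. After: A=6 B=0 C=0 D=12 ZF=0 PC=11
Step 12: PC=11 exec 'HALT'. After: A=6 B=0 C=0 D=12 ZF=0 PC=11 HALTED
Total instructions executed: 12

Answer: 12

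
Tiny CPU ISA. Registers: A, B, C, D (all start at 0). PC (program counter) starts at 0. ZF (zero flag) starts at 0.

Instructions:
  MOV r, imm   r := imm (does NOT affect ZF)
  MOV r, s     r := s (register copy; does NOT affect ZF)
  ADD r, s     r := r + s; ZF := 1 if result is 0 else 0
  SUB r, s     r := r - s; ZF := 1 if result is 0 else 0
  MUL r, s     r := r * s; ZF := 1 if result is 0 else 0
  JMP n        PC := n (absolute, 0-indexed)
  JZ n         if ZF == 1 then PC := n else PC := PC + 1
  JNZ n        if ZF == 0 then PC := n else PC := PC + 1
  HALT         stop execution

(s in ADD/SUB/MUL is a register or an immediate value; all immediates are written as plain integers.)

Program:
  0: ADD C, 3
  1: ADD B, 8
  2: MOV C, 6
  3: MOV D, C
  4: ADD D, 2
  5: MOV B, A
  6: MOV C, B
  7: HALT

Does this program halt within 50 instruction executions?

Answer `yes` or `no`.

Step 1: PC=0 exec 'ADD C, 3'. After: A=0 B=0 C=3 D=0 ZF=0 PC=1
Step 2: PC=1 exec 'ADD B, 8'. After: A=0 B=8 C=3 D=0 ZF=0 PC=2
Step 3: PC=2 exec 'MOV C, 6'. After: A=0 B=8 C=6 D=0 ZF=0 PC=3
Step 4: PC=3 exec 'MOV D, C'. After: A=0 B=8 C=6 D=6 ZF=0 PC=4
Step 5: PC=4 exec 'ADD D, 2'. After: A=0 B=8 C=6 D=8 ZF=0 PC=5
Step 6: PC=5 exec 'MOV B, A'. After: A=0 B=0 C=6 D=8 ZF=0 PC=6
Step 7: PC=6 exec 'MOV C, B'. After: A=0 B=0 C=0 D=8 ZF=0 PC=7
Step 8: PC=7 exec 'HALT'. After: A=0 B=0 C=0 D=8 ZF=0 PC=7 HALTED

Answer: yes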